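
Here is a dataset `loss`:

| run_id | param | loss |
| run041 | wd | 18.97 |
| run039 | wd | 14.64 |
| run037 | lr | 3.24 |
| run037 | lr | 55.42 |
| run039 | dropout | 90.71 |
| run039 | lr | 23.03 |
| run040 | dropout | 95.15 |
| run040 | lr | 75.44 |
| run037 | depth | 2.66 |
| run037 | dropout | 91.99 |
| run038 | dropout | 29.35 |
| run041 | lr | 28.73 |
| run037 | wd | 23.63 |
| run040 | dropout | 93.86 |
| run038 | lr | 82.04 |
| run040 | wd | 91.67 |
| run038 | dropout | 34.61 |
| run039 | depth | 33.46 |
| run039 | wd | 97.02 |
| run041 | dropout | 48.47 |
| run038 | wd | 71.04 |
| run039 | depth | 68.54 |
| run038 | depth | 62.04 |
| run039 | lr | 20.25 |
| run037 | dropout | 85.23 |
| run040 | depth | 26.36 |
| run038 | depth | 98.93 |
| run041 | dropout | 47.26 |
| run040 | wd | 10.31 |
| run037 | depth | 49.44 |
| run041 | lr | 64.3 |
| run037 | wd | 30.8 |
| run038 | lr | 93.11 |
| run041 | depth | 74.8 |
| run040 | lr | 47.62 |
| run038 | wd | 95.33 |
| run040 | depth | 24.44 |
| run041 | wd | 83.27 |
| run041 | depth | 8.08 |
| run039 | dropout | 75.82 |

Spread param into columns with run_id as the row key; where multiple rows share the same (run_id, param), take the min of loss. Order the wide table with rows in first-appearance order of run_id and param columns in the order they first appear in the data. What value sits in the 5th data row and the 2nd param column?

82.04

With rows in first-appearance order of run_id, row 5 is run_id=run038. param columns in first-appearance order: wd, lr, dropout, depth; column 2 is lr.
Long rows with run_id=run038, param=lr: min(82.04, 93.11) = 82.04.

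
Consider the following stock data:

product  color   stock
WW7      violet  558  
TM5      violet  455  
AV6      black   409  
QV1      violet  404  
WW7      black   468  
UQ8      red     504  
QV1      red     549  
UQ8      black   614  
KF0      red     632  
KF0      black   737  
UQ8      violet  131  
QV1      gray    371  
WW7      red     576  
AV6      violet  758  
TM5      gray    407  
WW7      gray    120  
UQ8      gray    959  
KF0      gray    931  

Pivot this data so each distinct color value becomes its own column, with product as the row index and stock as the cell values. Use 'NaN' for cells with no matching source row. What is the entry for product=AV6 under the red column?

NaN

No long-format row has product=AV6 and color=red, so the cell is NaN.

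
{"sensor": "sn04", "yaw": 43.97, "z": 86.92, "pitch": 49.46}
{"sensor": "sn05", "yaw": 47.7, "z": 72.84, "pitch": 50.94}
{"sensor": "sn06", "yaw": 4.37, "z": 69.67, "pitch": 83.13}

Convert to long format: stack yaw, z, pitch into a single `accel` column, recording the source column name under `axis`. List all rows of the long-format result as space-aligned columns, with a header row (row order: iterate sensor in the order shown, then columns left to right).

sensor  axis   accel
sn04    yaw    43.97
sn04    z      86.92
sn04    pitch  49.46
sn05    yaw    47.7 
sn05    z      72.84
sn05    pitch  50.94
sn06    yaw    4.37 
sn06    z      69.67
sn06    pitch  83.13

Each (sensor, column) pair becomes one row: 3 × 3 = 9 rows.
For example, (sn04, yaw) → accel=43.97.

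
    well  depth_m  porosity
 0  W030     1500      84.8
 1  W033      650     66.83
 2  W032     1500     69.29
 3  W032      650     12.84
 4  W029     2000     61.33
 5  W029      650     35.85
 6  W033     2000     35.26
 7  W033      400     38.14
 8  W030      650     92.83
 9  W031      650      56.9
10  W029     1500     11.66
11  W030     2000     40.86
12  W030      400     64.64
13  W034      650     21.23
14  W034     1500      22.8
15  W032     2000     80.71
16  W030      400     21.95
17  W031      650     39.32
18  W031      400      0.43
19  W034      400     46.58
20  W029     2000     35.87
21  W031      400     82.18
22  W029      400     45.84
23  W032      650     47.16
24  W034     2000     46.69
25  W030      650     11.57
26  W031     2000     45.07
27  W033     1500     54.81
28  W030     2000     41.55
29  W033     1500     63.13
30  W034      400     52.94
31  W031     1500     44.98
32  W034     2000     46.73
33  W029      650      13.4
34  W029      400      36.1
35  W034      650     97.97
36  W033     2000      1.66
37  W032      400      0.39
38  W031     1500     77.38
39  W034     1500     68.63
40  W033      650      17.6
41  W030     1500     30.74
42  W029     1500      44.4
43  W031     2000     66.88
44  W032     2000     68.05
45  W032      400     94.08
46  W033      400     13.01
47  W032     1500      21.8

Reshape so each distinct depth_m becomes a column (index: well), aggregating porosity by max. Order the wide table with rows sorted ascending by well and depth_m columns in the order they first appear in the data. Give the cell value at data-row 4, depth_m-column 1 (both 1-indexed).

69.29

With rows sorted ascending by well, row 4 is well=W032. depth_m columns in first-appearance order: 1500, 650, 2000, 400; column 1 is 1500.
Long rows with well=W032, depth_m=1500: max(69.29, 21.8) = 69.29.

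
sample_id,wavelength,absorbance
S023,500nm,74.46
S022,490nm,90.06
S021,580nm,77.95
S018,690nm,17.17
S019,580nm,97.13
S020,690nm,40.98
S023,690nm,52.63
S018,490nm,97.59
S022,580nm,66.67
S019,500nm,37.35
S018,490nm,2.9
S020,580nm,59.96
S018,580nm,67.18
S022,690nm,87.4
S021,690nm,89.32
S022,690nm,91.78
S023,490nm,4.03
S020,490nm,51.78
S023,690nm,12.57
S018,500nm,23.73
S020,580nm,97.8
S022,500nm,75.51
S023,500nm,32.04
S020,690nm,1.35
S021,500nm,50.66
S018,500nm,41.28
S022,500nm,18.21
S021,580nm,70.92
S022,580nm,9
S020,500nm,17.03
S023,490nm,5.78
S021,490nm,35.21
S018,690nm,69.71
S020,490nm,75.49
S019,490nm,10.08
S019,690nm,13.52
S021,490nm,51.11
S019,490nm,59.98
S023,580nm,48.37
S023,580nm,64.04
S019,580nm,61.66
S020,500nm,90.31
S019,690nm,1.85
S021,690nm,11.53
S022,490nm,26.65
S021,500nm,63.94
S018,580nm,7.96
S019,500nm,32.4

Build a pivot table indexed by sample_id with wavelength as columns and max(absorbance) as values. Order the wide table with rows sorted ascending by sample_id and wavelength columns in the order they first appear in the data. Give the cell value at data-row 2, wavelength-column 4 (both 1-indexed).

13.52

With rows sorted ascending by sample_id, row 2 is sample_id=S019. wavelength columns in first-appearance order: 500nm, 490nm, 580nm, 690nm; column 4 is 690nm.
Long rows with sample_id=S019, wavelength=690nm: max(13.52, 1.85) = 13.52.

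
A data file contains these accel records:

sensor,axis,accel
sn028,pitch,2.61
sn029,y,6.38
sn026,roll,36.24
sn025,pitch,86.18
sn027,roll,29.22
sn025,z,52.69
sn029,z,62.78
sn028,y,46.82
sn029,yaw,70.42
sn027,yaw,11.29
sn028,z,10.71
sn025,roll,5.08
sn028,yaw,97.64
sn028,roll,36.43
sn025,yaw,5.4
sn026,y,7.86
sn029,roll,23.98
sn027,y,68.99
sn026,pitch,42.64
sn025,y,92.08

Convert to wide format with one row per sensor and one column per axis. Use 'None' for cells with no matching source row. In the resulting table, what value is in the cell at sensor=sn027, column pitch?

None

No long-format row has sensor=sn027 and axis=pitch, so the cell is None.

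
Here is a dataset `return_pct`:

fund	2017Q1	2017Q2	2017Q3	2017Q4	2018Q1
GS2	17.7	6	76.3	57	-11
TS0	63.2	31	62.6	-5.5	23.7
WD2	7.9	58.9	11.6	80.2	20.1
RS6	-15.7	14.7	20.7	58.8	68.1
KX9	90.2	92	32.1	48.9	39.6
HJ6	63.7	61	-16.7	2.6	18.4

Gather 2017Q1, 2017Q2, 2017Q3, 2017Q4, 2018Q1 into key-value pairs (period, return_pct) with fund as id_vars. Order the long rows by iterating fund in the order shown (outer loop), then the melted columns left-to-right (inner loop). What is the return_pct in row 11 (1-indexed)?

7.9

30 rows total (6 × 5). Row 11: index ⌊(11-1)/5⌋ = 2 into fund → WD2; (11-1) mod 5 = 0 into the melted columns → 2017Q1.
So row 11 is (WD2, 2017Q1, 7.9); return_pct = 7.9.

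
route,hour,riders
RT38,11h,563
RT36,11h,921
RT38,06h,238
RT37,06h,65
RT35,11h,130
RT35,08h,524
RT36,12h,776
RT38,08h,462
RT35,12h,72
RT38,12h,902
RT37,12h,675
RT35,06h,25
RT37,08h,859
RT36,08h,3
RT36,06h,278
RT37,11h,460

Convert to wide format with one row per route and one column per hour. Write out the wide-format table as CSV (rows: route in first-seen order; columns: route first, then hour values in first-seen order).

route,11h,06h,08h,12h
RT38,563,238,462,902
RT36,921,278,3,776
RT37,460,65,859,675
RT35,130,25,524,72

Columns: route plus the 4 distinct hour values (11h, 06h, 08h, 12h).
For example, row RT38 column 11h takes riders=563 from the long row (RT38, 11h).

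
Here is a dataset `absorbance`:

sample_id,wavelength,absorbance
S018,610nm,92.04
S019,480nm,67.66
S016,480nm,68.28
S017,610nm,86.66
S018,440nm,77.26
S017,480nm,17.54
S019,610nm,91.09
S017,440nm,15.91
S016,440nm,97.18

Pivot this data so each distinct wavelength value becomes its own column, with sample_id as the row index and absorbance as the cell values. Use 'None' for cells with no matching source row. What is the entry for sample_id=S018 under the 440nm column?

77.26

The long row with sample_id=S018, wavelength=440nm has absorbance=77.26.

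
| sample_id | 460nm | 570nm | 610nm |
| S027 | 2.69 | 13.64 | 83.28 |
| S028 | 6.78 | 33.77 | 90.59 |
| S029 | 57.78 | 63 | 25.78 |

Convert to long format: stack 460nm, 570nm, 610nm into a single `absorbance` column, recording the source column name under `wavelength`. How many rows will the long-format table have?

9

3 sample_id values × 3 melted columns = 9 rows.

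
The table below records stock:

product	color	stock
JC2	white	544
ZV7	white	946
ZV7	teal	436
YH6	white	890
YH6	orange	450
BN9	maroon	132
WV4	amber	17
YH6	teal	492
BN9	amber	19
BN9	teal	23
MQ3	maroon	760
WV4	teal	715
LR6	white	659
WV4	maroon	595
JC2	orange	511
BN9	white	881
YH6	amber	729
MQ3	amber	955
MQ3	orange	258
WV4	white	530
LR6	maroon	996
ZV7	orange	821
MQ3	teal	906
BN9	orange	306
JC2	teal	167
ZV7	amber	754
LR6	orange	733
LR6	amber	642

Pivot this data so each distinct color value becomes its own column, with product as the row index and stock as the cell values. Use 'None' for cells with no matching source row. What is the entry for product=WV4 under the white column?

The long row with product=WV4, color=white has stock=530.

530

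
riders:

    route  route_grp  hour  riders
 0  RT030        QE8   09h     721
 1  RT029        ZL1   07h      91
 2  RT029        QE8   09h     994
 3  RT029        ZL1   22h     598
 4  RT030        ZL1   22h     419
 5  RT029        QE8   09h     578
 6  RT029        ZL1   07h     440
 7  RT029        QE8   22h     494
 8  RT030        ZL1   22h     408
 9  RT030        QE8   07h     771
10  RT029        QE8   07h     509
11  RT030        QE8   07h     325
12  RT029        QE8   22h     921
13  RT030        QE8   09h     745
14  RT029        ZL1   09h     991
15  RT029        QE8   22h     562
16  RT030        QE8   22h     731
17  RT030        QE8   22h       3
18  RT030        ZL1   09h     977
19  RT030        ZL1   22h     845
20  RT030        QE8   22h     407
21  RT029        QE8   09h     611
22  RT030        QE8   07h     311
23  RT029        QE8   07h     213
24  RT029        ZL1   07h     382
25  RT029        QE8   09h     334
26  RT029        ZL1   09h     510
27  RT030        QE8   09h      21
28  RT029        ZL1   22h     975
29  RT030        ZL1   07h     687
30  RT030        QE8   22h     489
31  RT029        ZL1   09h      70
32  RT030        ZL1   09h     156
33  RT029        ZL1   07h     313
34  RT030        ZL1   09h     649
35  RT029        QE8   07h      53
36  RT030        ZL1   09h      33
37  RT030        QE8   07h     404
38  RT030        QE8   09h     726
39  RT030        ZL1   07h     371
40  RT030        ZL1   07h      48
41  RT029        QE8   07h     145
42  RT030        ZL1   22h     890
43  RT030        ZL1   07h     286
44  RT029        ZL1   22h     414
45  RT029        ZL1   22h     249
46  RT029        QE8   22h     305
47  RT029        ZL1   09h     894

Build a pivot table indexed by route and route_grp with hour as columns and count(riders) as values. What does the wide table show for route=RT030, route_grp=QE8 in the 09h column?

4

Rows with route=RT030, route_grp=QE8 and hour=09h: riders values are 721, 745, 21, 726.
4 rows match — count = 4.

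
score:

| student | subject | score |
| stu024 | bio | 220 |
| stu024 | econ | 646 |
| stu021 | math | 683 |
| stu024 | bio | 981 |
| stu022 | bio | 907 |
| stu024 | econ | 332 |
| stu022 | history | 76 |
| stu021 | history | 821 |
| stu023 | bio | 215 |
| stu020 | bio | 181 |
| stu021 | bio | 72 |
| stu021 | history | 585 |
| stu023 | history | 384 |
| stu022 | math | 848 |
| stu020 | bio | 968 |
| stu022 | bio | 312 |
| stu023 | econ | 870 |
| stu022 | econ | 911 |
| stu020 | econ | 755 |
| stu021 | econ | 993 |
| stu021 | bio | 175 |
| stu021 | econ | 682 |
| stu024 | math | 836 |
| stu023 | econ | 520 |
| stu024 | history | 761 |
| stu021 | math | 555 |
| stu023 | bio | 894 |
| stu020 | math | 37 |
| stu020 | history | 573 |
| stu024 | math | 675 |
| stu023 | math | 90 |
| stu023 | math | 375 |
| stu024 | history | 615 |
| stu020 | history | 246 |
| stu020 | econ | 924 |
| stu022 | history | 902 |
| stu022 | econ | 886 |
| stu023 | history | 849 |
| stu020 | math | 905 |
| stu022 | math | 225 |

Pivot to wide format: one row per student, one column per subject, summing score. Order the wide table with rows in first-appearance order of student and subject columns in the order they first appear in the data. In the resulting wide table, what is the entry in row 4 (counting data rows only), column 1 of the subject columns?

With rows in first-appearance order of student, row 4 is student=stu023. subject columns in first-appearance order: bio, econ, math, history; column 1 is bio.
Long rows with student=stu023, subject=bio: 215 + 894 = 1109.

1109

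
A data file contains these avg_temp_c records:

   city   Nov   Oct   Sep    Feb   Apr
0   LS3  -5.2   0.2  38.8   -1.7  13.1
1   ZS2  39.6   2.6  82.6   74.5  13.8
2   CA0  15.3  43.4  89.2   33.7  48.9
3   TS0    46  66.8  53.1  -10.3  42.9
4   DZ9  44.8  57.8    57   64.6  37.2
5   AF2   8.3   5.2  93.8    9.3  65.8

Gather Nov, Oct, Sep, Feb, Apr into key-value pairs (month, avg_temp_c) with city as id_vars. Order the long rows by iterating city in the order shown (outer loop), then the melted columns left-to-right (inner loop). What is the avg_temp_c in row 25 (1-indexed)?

30 rows total (6 × 5). Row 25: index ⌊(25-1)/5⌋ = 4 into city → DZ9; (25-1) mod 5 = 4 into the melted columns → Apr.
So row 25 is (DZ9, Apr, 37.2); avg_temp_c = 37.2.

37.2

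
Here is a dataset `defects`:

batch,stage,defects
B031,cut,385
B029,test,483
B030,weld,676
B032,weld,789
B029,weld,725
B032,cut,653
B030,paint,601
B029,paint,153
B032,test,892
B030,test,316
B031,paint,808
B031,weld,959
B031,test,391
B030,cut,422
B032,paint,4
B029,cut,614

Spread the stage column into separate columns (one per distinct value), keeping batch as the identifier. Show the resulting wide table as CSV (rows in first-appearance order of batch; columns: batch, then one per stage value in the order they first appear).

batch,cut,test,weld,paint
B031,385,391,959,808
B029,614,483,725,153
B030,422,316,676,601
B032,653,892,789,4

Columns: batch plus the 4 distinct stage values (cut, test, weld, paint).
For example, row B031 column cut takes defects=385 from the long row (B031, cut).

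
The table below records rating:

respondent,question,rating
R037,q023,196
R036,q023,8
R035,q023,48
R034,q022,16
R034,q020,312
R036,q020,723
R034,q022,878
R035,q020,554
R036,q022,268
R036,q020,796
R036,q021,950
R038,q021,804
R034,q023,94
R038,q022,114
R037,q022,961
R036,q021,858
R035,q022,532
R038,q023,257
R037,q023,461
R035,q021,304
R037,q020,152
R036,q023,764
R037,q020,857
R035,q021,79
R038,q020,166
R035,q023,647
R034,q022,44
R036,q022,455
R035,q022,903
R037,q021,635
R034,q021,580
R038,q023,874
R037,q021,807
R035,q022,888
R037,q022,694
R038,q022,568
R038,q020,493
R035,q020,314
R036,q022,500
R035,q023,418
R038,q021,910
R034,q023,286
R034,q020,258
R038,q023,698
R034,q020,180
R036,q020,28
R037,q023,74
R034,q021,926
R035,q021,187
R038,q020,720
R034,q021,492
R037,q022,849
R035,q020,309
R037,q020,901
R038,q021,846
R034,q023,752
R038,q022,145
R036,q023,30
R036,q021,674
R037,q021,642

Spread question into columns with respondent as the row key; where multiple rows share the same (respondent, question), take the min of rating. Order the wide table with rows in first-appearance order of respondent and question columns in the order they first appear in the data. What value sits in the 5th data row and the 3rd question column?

166

With rows in first-appearance order of respondent, row 5 is respondent=R038. question columns in first-appearance order: q023, q022, q020, q021; column 3 is q020.
Long rows with respondent=R038, question=q020: min(166, 493, 720) = 166.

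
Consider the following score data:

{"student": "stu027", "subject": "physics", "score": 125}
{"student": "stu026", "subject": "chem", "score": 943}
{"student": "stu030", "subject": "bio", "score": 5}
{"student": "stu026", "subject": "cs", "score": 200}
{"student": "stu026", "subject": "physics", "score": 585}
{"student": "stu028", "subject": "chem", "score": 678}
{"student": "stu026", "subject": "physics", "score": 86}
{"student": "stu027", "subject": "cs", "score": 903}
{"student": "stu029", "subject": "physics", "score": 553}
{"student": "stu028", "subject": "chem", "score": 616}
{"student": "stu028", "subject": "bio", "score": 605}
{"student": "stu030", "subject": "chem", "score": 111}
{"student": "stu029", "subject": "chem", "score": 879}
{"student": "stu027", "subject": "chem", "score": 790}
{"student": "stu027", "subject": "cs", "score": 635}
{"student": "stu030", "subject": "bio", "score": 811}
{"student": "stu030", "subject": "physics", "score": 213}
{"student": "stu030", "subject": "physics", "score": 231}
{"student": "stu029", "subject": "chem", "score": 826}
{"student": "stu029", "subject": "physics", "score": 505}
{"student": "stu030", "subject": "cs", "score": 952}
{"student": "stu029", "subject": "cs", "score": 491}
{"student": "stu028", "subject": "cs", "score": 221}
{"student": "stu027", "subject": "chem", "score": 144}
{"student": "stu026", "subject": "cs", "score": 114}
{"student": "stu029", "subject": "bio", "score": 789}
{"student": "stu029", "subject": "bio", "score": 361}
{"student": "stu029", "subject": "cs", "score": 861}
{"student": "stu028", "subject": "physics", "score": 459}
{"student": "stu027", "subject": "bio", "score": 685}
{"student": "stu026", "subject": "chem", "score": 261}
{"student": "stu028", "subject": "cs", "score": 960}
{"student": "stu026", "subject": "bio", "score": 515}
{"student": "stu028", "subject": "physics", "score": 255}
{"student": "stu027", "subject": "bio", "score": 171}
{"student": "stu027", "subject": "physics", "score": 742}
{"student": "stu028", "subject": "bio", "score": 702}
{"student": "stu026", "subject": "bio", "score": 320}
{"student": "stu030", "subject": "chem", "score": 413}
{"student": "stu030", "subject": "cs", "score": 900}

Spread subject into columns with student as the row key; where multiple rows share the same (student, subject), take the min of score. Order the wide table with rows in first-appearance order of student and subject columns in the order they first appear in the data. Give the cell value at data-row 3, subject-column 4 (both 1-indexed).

With rows in first-appearance order of student, row 3 is student=stu030. subject columns in first-appearance order: physics, chem, bio, cs; column 4 is cs.
Long rows with student=stu030, subject=cs: min(952, 900) = 900.

900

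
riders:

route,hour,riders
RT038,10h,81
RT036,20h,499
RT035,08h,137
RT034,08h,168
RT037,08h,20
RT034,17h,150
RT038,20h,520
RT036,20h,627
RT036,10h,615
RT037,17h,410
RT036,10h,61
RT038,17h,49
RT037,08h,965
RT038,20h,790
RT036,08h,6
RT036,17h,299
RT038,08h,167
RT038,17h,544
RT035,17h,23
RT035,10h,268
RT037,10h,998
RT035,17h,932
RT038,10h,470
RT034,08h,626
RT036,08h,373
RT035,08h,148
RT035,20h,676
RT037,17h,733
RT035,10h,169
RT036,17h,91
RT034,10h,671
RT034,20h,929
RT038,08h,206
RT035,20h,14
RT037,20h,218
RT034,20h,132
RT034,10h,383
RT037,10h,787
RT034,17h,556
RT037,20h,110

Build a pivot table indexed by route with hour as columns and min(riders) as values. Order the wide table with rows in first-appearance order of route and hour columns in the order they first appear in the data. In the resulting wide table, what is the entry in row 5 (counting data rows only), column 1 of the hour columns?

787

With rows in first-appearance order of route, row 5 is route=RT037. hour columns in first-appearance order: 10h, 20h, 08h, 17h; column 1 is 10h.
Long rows with route=RT037, hour=10h: min(998, 787) = 787.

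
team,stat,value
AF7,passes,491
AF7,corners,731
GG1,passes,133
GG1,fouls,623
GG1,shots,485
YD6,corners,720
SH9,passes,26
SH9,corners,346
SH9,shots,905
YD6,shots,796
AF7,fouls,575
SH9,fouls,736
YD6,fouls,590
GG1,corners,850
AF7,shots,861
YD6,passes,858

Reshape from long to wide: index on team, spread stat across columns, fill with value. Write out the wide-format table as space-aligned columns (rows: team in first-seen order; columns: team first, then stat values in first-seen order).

Columns: team plus the 4 distinct stat values (passes, corners, fouls, shots).
For example, row AF7 column passes takes value=491 from the long row (AF7, passes).

team  passes  corners  fouls  shots
AF7   491     731      575    861  
GG1   133     850      623    485  
YD6   858     720      590    796  
SH9   26      346      736    905  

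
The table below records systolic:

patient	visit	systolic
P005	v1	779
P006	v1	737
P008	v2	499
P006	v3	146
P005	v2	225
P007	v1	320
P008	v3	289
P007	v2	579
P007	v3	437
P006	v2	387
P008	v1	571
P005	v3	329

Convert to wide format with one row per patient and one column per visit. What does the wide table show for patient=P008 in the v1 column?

571

Wide layout: rows indexed by patient, columns are the 3 distinct visit values (v1, v2, v3).
Cell (patient=P008, visit=v1) draws from the long row where patient=P008 and visit=v1, which has systolic=571.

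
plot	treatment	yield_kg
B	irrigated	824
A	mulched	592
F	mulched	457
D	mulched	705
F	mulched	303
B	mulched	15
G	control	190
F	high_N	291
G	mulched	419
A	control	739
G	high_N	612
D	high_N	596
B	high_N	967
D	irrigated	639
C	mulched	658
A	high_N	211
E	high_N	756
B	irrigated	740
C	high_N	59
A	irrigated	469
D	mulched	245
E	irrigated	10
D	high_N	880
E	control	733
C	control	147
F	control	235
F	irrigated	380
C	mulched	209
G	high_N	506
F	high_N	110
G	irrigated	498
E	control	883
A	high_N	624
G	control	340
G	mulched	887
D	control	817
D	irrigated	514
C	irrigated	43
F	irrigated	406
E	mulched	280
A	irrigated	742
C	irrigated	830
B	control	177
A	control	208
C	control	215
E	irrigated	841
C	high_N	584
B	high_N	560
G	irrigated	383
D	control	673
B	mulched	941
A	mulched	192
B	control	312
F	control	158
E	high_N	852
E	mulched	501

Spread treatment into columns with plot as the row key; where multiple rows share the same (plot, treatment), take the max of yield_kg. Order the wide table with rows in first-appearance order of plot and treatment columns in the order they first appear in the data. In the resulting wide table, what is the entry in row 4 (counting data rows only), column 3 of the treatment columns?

With rows in first-appearance order of plot, row 4 is plot=D. treatment columns in first-appearance order: irrigated, mulched, control, high_N; column 3 is control.
Long rows with plot=D, treatment=control: max(817, 673) = 817.

817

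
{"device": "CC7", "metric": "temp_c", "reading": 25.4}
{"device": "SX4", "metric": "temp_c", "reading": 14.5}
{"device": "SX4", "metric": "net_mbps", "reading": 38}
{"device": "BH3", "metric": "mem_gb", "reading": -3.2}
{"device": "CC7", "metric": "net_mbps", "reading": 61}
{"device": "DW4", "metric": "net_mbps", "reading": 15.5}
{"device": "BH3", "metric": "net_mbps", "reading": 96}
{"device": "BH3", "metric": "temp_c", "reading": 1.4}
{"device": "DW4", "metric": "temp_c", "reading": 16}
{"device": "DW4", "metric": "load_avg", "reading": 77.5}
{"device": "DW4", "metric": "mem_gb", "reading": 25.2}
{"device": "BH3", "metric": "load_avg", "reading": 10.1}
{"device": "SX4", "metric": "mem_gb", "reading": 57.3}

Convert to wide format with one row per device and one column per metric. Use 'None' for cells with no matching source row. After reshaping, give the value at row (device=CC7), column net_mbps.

The long row with device=CC7, metric=net_mbps has reading=61.

61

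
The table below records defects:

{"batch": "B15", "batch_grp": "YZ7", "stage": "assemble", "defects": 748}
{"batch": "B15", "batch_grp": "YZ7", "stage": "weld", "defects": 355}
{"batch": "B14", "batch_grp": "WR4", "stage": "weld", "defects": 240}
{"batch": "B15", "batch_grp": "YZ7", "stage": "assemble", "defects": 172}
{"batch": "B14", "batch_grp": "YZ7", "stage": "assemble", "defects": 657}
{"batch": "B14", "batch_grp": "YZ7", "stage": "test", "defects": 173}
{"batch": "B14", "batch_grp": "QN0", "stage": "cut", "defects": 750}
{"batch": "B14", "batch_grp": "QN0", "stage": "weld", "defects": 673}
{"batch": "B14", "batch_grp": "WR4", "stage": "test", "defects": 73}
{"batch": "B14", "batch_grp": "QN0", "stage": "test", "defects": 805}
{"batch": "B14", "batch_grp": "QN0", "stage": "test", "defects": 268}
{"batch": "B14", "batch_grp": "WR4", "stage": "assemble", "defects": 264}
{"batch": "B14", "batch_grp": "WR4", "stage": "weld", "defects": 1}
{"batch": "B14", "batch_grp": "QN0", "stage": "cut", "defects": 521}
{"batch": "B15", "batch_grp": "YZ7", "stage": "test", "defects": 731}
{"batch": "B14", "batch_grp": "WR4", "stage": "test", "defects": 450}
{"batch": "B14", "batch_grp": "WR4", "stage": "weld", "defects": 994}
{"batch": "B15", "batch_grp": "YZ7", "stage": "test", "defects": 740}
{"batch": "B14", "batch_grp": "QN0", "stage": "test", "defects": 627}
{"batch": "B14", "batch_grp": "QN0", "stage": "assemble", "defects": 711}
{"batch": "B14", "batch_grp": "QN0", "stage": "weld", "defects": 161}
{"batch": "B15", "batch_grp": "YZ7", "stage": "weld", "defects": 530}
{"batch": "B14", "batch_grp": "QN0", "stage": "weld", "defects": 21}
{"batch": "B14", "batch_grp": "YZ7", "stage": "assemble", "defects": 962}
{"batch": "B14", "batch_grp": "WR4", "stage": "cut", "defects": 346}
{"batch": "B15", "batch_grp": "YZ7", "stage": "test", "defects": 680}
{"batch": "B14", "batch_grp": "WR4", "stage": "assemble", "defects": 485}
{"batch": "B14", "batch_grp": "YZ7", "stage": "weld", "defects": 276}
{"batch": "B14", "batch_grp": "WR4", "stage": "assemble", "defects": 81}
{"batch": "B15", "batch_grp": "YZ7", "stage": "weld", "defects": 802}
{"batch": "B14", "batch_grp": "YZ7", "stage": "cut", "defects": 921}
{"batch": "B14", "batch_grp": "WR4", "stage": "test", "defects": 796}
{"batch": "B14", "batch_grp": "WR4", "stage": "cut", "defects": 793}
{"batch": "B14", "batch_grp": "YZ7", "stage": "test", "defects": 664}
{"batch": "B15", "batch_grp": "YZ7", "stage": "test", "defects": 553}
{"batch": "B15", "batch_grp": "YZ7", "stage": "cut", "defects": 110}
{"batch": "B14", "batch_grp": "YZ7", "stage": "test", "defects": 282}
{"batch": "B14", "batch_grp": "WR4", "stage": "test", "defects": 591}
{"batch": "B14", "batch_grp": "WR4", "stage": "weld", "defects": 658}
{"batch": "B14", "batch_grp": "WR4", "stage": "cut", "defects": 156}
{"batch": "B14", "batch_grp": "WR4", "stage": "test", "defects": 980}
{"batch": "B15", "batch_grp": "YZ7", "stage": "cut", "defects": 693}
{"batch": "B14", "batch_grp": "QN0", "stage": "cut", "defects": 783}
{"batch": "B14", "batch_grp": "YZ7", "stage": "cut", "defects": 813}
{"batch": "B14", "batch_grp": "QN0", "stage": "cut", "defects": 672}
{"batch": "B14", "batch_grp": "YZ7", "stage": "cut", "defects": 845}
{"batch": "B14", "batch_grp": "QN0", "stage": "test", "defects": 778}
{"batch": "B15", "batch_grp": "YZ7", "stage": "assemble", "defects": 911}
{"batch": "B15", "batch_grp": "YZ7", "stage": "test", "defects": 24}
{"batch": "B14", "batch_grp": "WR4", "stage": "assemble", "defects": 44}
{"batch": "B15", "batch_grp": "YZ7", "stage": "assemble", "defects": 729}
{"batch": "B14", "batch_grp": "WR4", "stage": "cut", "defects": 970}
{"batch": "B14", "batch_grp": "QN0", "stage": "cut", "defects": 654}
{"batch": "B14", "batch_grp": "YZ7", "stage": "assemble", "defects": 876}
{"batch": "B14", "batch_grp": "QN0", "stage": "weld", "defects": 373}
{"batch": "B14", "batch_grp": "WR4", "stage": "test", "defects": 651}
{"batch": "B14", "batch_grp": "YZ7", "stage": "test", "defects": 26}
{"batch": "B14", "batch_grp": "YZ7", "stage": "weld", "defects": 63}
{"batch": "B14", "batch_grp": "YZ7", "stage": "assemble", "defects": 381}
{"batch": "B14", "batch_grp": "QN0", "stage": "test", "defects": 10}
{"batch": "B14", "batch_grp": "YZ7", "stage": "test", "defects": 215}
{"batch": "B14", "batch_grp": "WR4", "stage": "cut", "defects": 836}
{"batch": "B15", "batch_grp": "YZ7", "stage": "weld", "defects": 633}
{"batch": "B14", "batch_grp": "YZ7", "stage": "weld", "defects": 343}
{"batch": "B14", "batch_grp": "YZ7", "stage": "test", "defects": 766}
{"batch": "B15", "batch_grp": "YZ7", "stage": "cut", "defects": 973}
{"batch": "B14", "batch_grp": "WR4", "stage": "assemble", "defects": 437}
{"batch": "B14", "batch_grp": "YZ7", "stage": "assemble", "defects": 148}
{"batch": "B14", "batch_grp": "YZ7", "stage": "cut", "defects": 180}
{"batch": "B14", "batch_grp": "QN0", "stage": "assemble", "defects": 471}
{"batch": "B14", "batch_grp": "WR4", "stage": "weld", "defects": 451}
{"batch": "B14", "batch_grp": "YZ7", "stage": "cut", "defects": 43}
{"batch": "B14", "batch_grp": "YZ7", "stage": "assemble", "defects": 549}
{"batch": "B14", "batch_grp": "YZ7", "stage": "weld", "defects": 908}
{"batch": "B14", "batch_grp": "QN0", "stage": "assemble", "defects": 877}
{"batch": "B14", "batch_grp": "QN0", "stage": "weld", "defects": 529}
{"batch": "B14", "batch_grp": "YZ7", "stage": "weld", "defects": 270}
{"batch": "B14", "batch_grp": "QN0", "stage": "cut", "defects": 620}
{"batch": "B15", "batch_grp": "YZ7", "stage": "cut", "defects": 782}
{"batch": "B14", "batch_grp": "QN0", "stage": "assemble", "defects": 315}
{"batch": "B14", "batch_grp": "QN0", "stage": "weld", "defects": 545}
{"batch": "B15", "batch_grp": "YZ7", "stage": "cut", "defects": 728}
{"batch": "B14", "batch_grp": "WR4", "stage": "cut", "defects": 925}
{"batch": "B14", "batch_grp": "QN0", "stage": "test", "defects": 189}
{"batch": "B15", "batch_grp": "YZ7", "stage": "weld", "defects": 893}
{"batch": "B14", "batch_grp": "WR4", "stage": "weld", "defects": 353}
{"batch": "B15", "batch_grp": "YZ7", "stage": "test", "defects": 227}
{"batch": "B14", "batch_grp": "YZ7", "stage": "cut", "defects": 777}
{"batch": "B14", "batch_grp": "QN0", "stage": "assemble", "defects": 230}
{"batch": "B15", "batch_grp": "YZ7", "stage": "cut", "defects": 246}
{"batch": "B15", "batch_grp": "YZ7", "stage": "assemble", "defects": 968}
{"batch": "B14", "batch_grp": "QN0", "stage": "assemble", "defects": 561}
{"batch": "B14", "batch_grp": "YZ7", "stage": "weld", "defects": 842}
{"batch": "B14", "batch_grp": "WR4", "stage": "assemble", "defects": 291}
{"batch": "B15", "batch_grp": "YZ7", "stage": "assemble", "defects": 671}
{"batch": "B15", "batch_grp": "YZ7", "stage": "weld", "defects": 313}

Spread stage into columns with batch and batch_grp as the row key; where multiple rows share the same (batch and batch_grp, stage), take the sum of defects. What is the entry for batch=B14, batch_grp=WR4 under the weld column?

Rows with batch=B14, batch_grp=WR4 and stage=weld: defects values are 240, 1, 994, 658, 451, 353.
240 + 1 + 994 + 658 + 451 + 353 = 2697.

2697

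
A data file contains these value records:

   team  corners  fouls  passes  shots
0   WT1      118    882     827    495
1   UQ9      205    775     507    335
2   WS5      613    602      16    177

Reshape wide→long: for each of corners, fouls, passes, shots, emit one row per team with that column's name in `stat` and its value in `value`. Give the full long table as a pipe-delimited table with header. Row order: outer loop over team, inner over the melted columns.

Each (team, column) pair becomes one row: 3 × 4 = 12 rows.
For example, (WT1, corners) → value=118.

| team | stat | value |
| WT1 | corners | 118 |
| WT1 | fouls | 882 |
| WT1 | passes | 827 |
| WT1 | shots | 495 |
| UQ9 | corners | 205 |
| UQ9 | fouls | 775 |
| UQ9 | passes | 507 |
| UQ9 | shots | 335 |
| WS5 | corners | 613 |
| WS5 | fouls | 602 |
| WS5 | passes | 16 |
| WS5 | shots | 177 |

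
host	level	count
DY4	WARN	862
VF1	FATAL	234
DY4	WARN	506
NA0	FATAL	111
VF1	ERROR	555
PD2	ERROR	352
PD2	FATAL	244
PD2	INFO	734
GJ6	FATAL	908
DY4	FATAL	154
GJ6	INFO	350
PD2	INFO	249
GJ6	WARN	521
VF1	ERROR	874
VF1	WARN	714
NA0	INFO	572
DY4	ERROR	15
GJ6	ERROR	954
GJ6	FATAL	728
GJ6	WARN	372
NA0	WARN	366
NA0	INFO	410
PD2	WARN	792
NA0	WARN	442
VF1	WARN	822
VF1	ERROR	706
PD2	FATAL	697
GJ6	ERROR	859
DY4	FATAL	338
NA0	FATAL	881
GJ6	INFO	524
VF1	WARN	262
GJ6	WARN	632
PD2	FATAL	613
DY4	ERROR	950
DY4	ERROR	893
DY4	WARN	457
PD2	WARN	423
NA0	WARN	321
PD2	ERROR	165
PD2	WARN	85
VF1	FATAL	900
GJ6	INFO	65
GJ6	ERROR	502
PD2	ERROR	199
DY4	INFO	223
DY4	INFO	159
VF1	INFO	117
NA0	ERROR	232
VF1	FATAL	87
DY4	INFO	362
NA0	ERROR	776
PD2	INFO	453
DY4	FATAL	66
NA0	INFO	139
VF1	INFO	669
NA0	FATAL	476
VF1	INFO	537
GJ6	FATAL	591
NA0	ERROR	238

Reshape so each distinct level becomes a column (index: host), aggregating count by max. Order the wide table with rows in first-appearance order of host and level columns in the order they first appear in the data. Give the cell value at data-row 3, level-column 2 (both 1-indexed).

With rows in first-appearance order of host, row 3 is host=NA0. level columns in first-appearance order: WARN, FATAL, ERROR, INFO; column 2 is FATAL.
Long rows with host=NA0, level=FATAL: max(111, 881, 476) = 881.

881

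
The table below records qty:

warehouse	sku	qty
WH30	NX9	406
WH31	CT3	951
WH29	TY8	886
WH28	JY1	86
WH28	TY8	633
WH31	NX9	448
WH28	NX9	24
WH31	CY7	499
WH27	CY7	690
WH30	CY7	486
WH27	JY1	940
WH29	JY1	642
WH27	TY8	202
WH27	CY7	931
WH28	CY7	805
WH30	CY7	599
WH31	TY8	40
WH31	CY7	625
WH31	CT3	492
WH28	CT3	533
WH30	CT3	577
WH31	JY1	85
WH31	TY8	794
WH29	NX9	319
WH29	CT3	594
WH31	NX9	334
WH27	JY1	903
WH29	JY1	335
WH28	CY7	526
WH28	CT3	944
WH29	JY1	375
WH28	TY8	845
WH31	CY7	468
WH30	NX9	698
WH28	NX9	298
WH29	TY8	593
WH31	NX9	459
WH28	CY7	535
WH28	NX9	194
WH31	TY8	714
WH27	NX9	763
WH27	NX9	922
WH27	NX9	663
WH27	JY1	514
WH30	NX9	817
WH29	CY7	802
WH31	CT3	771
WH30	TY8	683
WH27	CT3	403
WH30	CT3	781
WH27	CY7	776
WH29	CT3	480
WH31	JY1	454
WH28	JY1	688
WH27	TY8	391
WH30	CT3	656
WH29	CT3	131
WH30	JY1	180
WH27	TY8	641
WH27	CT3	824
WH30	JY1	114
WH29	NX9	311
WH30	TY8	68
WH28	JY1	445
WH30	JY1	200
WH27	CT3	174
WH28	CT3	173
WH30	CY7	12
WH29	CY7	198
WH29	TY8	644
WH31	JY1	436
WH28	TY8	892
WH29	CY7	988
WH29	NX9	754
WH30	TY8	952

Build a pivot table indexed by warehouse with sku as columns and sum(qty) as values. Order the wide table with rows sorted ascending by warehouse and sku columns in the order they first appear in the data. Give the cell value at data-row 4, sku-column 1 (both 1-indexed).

With rows sorted ascending by warehouse, row 4 is warehouse=WH30. sku columns in first-appearance order: NX9, CT3, TY8, JY1, CY7; column 1 is NX9.
Long rows with warehouse=WH30, sku=NX9: 406 + 698 + 817 = 1921.

1921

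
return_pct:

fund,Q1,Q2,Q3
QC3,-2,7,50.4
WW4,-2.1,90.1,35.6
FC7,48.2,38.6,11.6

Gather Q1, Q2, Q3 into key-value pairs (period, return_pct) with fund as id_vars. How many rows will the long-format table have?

3 fund values × 3 melted columns = 9 rows.

9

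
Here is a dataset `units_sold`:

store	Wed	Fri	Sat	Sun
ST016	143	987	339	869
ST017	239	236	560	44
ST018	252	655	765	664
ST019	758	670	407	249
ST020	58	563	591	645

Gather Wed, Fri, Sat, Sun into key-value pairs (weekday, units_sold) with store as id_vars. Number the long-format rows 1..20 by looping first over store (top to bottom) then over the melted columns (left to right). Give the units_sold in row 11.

765

20 rows total (5 × 4). Row 11: index ⌊(11-1)/4⌋ = 2 into store → ST018; (11-1) mod 4 = 2 into the melted columns → Sat.
So row 11 is (ST018, Sat, 765); units_sold = 765.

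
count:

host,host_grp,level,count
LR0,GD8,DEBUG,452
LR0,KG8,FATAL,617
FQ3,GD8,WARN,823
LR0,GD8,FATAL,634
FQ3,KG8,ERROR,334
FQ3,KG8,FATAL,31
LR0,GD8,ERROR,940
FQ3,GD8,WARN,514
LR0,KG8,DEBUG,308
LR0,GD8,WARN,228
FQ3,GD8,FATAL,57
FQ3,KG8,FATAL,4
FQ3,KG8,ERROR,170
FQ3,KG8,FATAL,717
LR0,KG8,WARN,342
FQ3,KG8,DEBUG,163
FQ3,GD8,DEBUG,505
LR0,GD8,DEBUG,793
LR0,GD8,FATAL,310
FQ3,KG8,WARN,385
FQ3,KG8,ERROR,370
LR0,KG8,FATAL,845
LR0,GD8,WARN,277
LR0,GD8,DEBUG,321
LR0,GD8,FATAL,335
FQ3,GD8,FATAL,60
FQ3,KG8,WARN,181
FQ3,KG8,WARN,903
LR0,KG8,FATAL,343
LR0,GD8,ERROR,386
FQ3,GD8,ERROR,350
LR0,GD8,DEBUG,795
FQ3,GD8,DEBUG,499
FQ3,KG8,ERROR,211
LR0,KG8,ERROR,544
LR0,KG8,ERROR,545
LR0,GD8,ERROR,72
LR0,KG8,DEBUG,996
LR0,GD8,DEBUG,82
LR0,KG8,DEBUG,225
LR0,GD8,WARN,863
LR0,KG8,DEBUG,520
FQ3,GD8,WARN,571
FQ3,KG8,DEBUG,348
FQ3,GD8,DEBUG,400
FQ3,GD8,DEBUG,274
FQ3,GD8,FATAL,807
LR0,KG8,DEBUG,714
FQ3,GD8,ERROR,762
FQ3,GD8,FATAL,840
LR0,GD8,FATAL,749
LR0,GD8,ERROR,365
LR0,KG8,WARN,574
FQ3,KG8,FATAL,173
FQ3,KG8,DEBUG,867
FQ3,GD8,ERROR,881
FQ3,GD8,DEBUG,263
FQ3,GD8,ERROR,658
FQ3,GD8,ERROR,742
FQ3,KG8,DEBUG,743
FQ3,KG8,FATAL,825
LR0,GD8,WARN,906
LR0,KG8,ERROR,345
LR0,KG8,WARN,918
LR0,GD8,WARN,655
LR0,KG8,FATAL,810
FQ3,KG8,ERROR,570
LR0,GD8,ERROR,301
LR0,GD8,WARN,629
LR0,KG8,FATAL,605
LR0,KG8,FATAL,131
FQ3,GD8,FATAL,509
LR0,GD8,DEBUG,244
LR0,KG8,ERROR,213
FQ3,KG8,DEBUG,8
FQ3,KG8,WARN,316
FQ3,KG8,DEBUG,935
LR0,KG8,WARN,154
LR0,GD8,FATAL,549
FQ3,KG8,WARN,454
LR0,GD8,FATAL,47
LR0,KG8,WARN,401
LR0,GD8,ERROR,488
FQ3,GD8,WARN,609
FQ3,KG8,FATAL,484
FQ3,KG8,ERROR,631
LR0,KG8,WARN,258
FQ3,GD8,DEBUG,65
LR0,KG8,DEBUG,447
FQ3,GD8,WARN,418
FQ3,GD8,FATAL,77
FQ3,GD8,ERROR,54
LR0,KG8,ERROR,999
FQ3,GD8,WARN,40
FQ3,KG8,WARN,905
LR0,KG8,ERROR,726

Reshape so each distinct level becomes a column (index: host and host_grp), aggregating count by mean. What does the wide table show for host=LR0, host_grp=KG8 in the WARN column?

441.17

Rows with host=LR0, host_grp=KG8 and level=WARN: count values are 342, 574, 918, 154, 401, 258.
(342 + 574 + 918 + 154 + 401 + 258) / 6 = 441.17.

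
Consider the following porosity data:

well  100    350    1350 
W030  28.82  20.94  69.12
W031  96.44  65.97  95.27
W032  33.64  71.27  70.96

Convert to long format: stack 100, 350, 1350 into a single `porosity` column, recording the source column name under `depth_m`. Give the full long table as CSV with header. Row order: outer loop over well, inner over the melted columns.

Each (well, column) pair becomes one row: 3 × 3 = 9 rows.
For example, (W030, 100) → porosity=28.82.

well,depth_m,porosity
W030,100,28.82
W030,350,20.94
W030,1350,69.12
W031,100,96.44
W031,350,65.97
W031,1350,95.27
W032,100,33.64
W032,350,71.27
W032,1350,70.96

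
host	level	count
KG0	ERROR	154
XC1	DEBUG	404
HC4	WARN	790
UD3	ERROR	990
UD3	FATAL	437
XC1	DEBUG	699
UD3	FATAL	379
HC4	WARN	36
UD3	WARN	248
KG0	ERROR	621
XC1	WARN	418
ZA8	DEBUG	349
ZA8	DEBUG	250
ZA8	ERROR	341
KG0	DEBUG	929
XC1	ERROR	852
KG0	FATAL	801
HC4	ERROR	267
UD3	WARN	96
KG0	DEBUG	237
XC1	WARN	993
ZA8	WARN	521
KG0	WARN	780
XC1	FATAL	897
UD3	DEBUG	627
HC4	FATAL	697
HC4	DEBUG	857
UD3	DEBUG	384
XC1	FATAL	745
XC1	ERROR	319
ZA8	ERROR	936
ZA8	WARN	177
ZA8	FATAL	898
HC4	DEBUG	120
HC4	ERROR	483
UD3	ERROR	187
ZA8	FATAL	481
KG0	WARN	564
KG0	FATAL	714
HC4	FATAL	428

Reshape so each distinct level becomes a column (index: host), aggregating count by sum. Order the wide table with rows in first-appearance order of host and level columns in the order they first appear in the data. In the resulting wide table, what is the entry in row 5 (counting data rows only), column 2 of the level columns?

599

With rows in first-appearance order of host, row 5 is host=ZA8. level columns in first-appearance order: ERROR, DEBUG, WARN, FATAL; column 2 is DEBUG.
Long rows with host=ZA8, level=DEBUG: 349 + 250 = 599.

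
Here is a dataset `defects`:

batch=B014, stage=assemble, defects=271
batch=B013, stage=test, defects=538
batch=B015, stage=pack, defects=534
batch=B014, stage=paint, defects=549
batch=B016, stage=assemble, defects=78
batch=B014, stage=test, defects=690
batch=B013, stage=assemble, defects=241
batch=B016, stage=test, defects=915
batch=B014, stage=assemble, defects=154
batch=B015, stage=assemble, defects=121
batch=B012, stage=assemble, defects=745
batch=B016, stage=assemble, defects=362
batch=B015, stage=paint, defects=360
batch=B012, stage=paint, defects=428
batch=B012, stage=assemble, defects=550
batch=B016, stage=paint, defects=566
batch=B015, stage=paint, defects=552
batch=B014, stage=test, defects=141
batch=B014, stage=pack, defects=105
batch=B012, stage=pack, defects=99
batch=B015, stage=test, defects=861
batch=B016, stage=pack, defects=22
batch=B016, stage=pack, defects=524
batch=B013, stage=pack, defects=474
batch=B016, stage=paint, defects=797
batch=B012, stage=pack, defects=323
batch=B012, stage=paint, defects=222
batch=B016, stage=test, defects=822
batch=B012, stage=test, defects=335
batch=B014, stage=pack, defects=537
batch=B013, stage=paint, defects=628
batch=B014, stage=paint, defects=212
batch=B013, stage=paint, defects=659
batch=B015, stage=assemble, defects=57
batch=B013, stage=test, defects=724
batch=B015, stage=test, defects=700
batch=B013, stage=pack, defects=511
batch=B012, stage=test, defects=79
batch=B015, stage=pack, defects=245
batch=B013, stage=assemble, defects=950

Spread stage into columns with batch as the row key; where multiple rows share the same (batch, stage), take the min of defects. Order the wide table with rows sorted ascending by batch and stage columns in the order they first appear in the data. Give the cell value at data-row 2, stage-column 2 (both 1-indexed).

With rows sorted ascending by batch, row 2 is batch=B013. stage columns in first-appearance order: assemble, test, pack, paint; column 2 is test.
Long rows with batch=B013, stage=test: min(538, 724) = 538.

538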